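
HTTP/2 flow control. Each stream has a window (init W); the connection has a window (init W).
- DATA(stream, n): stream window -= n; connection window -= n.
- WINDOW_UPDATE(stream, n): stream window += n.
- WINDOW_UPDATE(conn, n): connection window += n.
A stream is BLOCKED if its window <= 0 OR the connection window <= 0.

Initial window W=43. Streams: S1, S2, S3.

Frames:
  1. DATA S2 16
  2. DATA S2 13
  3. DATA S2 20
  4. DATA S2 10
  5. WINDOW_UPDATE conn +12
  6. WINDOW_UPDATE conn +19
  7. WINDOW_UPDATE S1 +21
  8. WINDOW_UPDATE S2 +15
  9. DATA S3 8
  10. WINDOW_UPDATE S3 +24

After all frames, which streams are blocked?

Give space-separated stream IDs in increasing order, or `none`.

Op 1: conn=27 S1=43 S2=27 S3=43 blocked=[]
Op 2: conn=14 S1=43 S2=14 S3=43 blocked=[]
Op 3: conn=-6 S1=43 S2=-6 S3=43 blocked=[1, 2, 3]
Op 4: conn=-16 S1=43 S2=-16 S3=43 blocked=[1, 2, 3]
Op 5: conn=-4 S1=43 S2=-16 S3=43 blocked=[1, 2, 3]
Op 6: conn=15 S1=43 S2=-16 S3=43 blocked=[2]
Op 7: conn=15 S1=64 S2=-16 S3=43 blocked=[2]
Op 8: conn=15 S1=64 S2=-1 S3=43 blocked=[2]
Op 9: conn=7 S1=64 S2=-1 S3=35 blocked=[2]
Op 10: conn=7 S1=64 S2=-1 S3=59 blocked=[2]

Answer: S2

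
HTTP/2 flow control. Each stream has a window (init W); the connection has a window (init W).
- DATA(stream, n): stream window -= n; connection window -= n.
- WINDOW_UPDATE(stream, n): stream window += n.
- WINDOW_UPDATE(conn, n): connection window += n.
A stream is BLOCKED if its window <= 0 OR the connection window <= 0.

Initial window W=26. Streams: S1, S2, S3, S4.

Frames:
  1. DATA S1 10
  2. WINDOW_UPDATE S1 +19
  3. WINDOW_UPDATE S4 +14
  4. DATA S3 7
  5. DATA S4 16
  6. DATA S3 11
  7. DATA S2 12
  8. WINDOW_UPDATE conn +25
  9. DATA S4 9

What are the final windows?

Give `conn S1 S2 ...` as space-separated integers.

Answer: -14 35 14 8 15

Derivation:
Op 1: conn=16 S1=16 S2=26 S3=26 S4=26 blocked=[]
Op 2: conn=16 S1=35 S2=26 S3=26 S4=26 blocked=[]
Op 3: conn=16 S1=35 S2=26 S3=26 S4=40 blocked=[]
Op 4: conn=9 S1=35 S2=26 S3=19 S4=40 blocked=[]
Op 5: conn=-7 S1=35 S2=26 S3=19 S4=24 blocked=[1, 2, 3, 4]
Op 6: conn=-18 S1=35 S2=26 S3=8 S4=24 blocked=[1, 2, 3, 4]
Op 7: conn=-30 S1=35 S2=14 S3=8 S4=24 blocked=[1, 2, 3, 4]
Op 8: conn=-5 S1=35 S2=14 S3=8 S4=24 blocked=[1, 2, 3, 4]
Op 9: conn=-14 S1=35 S2=14 S3=8 S4=15 blocked=[1, 2, 3, 4]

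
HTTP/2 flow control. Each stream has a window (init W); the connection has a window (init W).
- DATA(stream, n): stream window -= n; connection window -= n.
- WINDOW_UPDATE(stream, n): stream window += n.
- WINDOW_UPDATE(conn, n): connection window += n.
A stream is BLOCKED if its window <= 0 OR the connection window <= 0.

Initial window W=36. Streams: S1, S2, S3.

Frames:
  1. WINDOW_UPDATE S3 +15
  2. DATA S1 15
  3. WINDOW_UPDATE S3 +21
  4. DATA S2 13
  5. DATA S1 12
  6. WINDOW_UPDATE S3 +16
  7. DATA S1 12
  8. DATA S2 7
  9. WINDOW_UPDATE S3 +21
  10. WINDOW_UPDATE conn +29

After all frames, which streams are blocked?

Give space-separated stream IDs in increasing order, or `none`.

Op 1: conn=36 S1=36 S2=36 S3=51 blocked=[]
Op 2: conn=21 S1=21 S2=36 S3=51 blocked=[]
Op 3: conn=21 S1=21 S2=36 S3=72 blocked=[]
Op 4: conn=8 S1=21 S2=23 S3=72 blocked=[]
Op 5: conn=-4 S1=9 S2=23 S3=72 blocked=[1, 2, 3]
Op 6: conn=-4 S1=9 S2=23 S3=88 blocked=[1, 2, 3]
Op 7: conn=-16 S1=-3 S2=23 S3=88 blocked=[1, 2, 3]
Op 8: conn=-23 S1=-3 S2=16 S3=88 blocked=[1, 2, 3]
Op 9: conn=-23 S1=-3 S2=16 S3=109 blocked=[1, 2, 3]
Op 10: conn=6 S1=-3 S2=16 S3=109 blocked=[1]

Answer: S1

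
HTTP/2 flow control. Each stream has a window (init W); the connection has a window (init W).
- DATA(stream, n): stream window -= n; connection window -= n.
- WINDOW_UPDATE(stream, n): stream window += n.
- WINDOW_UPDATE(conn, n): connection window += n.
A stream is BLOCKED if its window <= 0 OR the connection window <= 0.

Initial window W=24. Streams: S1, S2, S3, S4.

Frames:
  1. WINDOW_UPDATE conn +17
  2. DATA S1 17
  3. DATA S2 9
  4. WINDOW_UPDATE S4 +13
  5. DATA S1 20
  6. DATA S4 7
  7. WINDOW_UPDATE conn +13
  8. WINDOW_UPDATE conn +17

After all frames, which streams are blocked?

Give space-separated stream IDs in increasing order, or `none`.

Answer: S1

Derivation:
Op 1: conn=41 S1=24 S2=24 S3=24 S4=24 blocked=[]
Op 2: conn=24 S1=7 S2=24 S3=24 S4=24 blocked=[]
Op 3: conn=15 S1=7 S2=15 S3=24 S4=24 blocked=[]
Op 4: conn=15 S1=7 S2=15 S3=24 S4=37 blocked=[]
Op 5: conn=-5 S1=-13 S2=15 S3=24 S4=37 blocked=[1, 2, 3, 4]
Op 6: conn=-12 S1=-13 S2=15 S3=24 S4=30 blocked=[1, 2, 3, 4]
Op 7: conn=1 S1=-13 S2=15 S3=24 S4=30 blocked=[1]
Op 8: conn=18 S1=-13 S2=15 S3=24 S4=30 blocked=[1]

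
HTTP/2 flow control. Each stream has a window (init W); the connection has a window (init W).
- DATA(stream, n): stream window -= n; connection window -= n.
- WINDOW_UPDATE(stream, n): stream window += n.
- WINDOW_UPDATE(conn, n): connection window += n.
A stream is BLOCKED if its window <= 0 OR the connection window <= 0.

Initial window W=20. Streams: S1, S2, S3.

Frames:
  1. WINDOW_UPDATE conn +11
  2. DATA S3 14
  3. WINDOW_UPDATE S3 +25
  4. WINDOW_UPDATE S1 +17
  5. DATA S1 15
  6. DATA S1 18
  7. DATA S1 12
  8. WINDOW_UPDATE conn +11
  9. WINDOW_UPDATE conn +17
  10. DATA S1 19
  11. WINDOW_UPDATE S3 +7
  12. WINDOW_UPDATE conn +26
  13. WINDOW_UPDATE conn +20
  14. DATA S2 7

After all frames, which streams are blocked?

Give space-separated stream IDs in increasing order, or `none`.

Answer: S1

Derivation:
Op 1: conn=31 S1=20 S2=20 S3=20 blocked=[]
Op 2: conn=17 S1=20 S2=20 S3=6 blocked=[]
Op 3: conn=17 S1=20 S2=20 S3=31 blocked=[]
Op 4: conn=17 S1=37 S2=20 S3=31 blocked=[]
Op 5: conn=2 S1=22 S2=20 S3=31 blocked=[]
Op 6: conn=-16 S1=4 S2=20 S3=31 blocked=[1, 2, 3]
Op 7: conn=-28 S1=-8 S2=20 S3=31 blocked=[1, 2, 3]
Op 8: conn=-17 S1=-8 S2=20 S3=31 blocked=[1, 2, 3]
Op 9: conn=0 S1=-8 S2=20 S3=31 blocked=[1, 2, 3]
Op 10: conn=-19 S1=-27 S2=20 S3=31 blocked=[1, 2, 3]
Op 11: conn=-19 S1=-27 S2=20 S3=38 blocked=[1, 2, 3]
Op 12: conn=7 S1=-27 S2=20 S3=38 blocked=[1]
Op 13: conn=27 S1=-27 S2=20 S3=38 blocked=[1]
Op 14: conn=20 S1=-27 S2=13 S3=38 blocked=[1]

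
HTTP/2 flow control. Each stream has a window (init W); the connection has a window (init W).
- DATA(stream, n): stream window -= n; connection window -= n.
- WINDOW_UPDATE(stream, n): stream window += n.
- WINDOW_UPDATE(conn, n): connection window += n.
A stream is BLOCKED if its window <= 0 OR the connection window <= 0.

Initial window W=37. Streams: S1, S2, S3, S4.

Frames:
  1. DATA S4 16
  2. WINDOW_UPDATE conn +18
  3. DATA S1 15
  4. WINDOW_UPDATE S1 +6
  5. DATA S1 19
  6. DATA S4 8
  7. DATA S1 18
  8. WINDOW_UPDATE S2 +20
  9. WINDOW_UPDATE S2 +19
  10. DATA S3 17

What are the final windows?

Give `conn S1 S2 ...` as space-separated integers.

Op 1: conn=21 S1=37 S2=37 S3=37 S4=21 blocked=[]
Op 2: conn=39 S1=37 S2=37 S3=37 S4=21 blocked=[]
Op 3: conn=24 S1=22 S2=37 S3=37 S4=21 blocked=[]
Op 4: conn=24 S1=28 S2=37 S3=37 S4=21 blocked=[]
Op 5: conn=5 S1=9 S2=37 S3=37 S4=21 blocked=[]
Op 6: conn=-3 S1=9 S2=37 S3=37 S4=13 blocked=[1, 2, 3, 4]
Op 7: conn=-21 S1=-9 S2=37 S3=37 S4=13 blocked=[1, 2, 3, 4]
Op 8: conn=-21 S1=-9 S2=57 S3=37 S4=13 blocked=[1, 2, 3, 4]
Op 9: conn=-21 S1=-9 S2=76 S3=37 S4=13 blocked=[1, 2, 3, 4]
Op 10: conn=-38 S1=-9 S2=76 S3=20 S4=13 blocked=[1, 2, 3, 4]

Answer: -38 -9 76 20 13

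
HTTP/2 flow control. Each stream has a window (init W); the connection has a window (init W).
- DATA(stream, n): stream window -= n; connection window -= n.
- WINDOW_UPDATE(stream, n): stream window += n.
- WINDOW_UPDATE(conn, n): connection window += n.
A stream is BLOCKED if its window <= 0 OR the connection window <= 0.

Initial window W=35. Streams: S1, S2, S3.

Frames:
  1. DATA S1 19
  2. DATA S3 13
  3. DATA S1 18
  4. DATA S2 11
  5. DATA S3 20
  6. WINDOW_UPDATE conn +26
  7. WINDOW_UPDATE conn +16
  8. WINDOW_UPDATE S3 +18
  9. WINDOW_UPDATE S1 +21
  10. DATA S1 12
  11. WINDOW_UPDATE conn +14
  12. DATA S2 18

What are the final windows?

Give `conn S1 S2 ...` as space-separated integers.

Op 1: conn=16 S1=16 S2=35 S3=35 blocked=[]
Op 2: conn=3 S1=16 S2=35 S3=22 blocked=[]
Op 3: conn=-15 S1=-2 S2=35 S3=22 blocked=[1, 2, 3]
Op 4: conn=-26 S1=-2 S2=24 S3=22 blocked=[1, 2, 3]
Op 5: conn=-46 S1=-2 S2=24 S3=2 blocked=[1, 2, 3]
Op 6: conn=-20 S1=-2 S2=24 S3=2 blocked=[1, 2, 3]
Op 7: conn=-4 S1=-2 S2=24 S3=2 blocked=[1, 2, 3]
Op 8: conn=-4 S1=-2 S2=24 S3=20 blocked=[1, 2, 3]
Op 9: conn=-4 S1=19 S2=24 S3=20 blocked=[1, 2, 3]
Op 10: conn=-16 S1=7 S2=24 S3=20 blocked=[1, 2, 3]
Op 11: conn=-2 S1=7 S2=24 S3=20 blocked=[1, 2, 3]
Op 12: conn=-20 S1=7 S2=6 S3=20 blocked=[1, 2, 3]

Answer: -20 7 6 20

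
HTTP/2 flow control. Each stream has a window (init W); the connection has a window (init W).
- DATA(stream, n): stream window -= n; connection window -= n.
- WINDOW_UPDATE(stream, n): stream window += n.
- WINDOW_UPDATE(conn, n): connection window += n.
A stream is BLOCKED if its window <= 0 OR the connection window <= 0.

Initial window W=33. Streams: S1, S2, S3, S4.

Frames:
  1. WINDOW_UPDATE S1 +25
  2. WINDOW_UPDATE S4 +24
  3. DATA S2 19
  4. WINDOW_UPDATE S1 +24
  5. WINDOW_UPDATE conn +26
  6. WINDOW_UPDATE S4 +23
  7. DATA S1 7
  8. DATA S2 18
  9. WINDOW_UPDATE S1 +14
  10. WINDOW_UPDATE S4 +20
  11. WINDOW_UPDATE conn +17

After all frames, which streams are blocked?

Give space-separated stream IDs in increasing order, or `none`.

Op 1: conn=33 S1=58 S2=33 S3=33 S4=33 blocked=[]
Op 2: conn=33 S1=58 S2=33 S3=33 S4=57 blocked=[]
Op 3: conn=14 S1=58 S2=14 S3=33 S4=57 blocked=[]
Op 4: conn=14 S1=82 S2=14 S3=33 S4=57 blocked=[]
Op 5: conn=40 S1=82 S2=14 S3=33 S4=57 blocked=[]
Op 6: conn=40 S1=82 S2=14 S3=33 S4=80 blocked=[]
Op 7: conn=33 S1=75 S2=14 S3=33 S4=80 blocked=[]
Op 8: conn=15 S1=75 S2=-4 S3=33 S4=80 blocked=[2]
Op 9: conn=15 S1=89 S2=-4 S3=33 S4=80 blocked=[2]
Op 10: conn=15 S1=89 S2=-4 S3=33 S4=100 blocked=[2]
Op 11: conn=32 S1=89 S2=-4 S3=33 S4=100 blocked=[2]

Answer: S2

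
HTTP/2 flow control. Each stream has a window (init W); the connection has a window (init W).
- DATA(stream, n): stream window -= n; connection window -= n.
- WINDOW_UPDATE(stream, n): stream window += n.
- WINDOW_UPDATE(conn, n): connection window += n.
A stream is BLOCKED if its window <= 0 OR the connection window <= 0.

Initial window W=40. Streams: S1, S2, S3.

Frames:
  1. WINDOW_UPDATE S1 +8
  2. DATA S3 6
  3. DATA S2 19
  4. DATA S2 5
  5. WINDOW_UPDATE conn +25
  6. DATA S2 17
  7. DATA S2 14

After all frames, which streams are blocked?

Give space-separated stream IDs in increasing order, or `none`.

Answer: S2

Derivation:
Op 1: conn=40 S1=48 S2=40 S3=40 blocked=[]
Op 2: conn=34 S1=48 S2=40 S3=34 blocked=[]
Op 3: conn=15 S1=48 S2=21 S3=34 blocked=[]
Op 4: conn=10 S1=48 S2=16 S3=34 blocked=[]
Op 5: conn=35 S1=48 S2=16 S3=34 blocked=[]
Op 6: conn=18 S1=48 S2=-1 S3=34 blocked=[2]
Op 7: conn=4 S1=48 S2=-15 S3=34 blocked=[2]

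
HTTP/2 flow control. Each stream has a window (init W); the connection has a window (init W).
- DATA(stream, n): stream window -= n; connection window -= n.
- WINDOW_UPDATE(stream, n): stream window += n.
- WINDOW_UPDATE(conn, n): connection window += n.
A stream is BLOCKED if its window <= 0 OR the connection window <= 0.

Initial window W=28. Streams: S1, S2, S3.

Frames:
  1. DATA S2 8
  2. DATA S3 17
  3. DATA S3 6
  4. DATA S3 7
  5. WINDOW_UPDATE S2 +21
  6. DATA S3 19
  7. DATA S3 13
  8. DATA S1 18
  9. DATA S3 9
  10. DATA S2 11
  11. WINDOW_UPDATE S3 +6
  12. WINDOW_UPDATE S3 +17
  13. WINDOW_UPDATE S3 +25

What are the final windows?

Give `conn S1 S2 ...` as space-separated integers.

Op 1: conn=20 S1=28 S2=20 S3=28 blocked=[]
Op 2: conn=3 S1=28 S2=20 S3=11 blocked=[]
Op 3: conn=-3 S1=28 S2=20 S3=5 blocked=[1, 2, 3]
Op 4: conn=-10 S1=28 S2=20 S3=-2 blocked=[1, 2, 3]
Op 5: conn=-10 S1=28 S2=41 S3=-2 blocked=[1, 2, 3]
Op 6: conn=-29 S1=28 S2=41 S3=-21 blocked=[1, 2, 3]
Op 7: conn=-42 S1=28 S2=41 S3=-34 blocked=[1, 2, 3]
Op 8: conn=-60 S1=10 S2=41 S3=-34 blocked=[1, 2, 3]
Op 9: conn=-69 S1=10 S2=41 S3=-43 blocked=[1, 2, 3]
Op 10: conn=-80 S1=10 S2=30 S3=-43 blocked=[1, 2, 3]
Op 11: conn=-80 S1=10 S2=30 S3=-37 blocked=[1, 2, 3]
Op 12: conn=-80 S1=10 S2=30 S3=-20 blocked=[1, 2, 3]
Op 13: conn=-80 S1=10 S2=30 S3=5 blocked=[1, 2, 3]

Answer: -80 10 30 5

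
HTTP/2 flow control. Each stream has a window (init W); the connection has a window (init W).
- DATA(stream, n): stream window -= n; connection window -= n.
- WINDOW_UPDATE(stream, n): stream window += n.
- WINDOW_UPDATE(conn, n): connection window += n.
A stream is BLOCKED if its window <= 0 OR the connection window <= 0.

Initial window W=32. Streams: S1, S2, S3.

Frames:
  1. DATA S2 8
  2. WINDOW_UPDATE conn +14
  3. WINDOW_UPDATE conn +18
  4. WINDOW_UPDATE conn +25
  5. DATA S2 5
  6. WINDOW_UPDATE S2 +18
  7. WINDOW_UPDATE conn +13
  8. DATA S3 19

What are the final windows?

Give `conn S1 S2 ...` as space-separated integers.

Answer: 70 32 37 13

Derivation:
Op 1: conn=24 S1=32 S2=24 S3=32 blocked=[]
Op 2: conn=38 S1=32 S2=24 S3=32 blocked=[]
Op 3: conn=56 S1=32 S2=24 S3=32 blocked=[]
Op 4: conn=81 S1=32 S2=24 S3=32 blocked=[]
Op 5: conn=76 S1=32 S2=19 S3=32 blocked=[]
Op 6: conn=76 S1=32 S2=37 S3=32 blocked=[]
Op 7: conn=89 S1=32 S2=37 S3=32 blocked=[]
Op 8: conn=70 S1=32 S2=37 S3=13 blocked=[]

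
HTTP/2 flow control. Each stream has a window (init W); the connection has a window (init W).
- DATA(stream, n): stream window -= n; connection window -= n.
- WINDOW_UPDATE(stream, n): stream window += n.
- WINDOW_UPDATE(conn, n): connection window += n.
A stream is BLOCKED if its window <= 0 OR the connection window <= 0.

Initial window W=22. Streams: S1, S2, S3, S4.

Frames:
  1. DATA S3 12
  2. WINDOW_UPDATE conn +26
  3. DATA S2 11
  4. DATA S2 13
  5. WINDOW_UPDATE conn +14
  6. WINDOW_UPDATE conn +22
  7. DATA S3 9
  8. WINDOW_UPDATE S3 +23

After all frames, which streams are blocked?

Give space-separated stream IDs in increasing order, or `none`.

Op 1: conn=10 S1=22 S2=22 S3=10 S4=22 blocked=[]
Op 2: conn=36 S1=22 S2=22 S3=10 S4=22 blocked=[]
Op 3: conn=25 S1=22 S2=11 S3=10 S4=22 blocked=[]
Op 4: conn=12 S1=22 S2=-2 S3=10 S4=22 blocked=[2]
Op 5: conn=26 S1=22 S2=-2 S3=10 S4=22 blocked=[2]
Op 6: conn=48 S1=22 S2=-2 S3=10 S4=22 blocked=[2]
Op 7: conn=39 S1=22 S2=-2 S3=1 S4=22 blocked=[2]
Op 8: conn=39 S1=22 S2=-2 S3=24 S4=22 blocked=[2]

Answer: S2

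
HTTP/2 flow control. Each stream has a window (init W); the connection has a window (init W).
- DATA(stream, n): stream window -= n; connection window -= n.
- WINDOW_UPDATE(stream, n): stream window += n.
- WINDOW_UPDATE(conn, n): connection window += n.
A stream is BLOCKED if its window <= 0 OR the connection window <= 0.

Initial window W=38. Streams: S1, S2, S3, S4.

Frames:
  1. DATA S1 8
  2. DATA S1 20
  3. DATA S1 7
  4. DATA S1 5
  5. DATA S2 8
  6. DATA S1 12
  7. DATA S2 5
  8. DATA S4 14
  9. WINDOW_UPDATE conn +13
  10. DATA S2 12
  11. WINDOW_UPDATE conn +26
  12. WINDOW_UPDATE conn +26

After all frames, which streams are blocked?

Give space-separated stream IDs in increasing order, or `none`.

Answer: S1

Derivation:
Op 1: conn=30 S1=30 S2=38 S3=38 S4=38 blocked=[]
Op 2: conn=10 S1=10 S2=38 S3=38 S4=38 blocked=[]
Op 3: conn=3 S1=3 S2=38 S3=38 S4=38 blocked=[]
Op 4: conn=-2 S1=-2 S2=38 S3=38 S4=38 blocked=[1, 2, 3, 4]
Op 5: conn=-10 S1=-2 S2=30 S3=38 S4=38 blocked=[1, 2, 3, 4]
Op 6: conn=-22 S1=-14 S2=30 S3=38 S4=38 blocked=[1, 2, 3, 4]
Op 7: conn=-27 S1=-14 S2=25 S3=38 S4=38 blocked=[1, 2, 3, 4]
Op 8: conn=-41 S1=-14 S2=25 S3=38 S4=24 blocked=[1, 2, 3, 4]
Op 9: conn=-28 S1=-14 S2=25 S3=38 S4=24 blocked=[1, 2, 3, 4]
Op 10: conn=-40 S1=-14 S2=13 S3=38 S4=24 blocked=[1, 2, 3, 4]
Op 11: conn=-14 S1=-14 S2=13 S3=38 S4=24 blocked=[1, 2, 3, 4]
Op 12: conn=12 S1=-14 S2=13 S3=38 S4=24 blocked=[1]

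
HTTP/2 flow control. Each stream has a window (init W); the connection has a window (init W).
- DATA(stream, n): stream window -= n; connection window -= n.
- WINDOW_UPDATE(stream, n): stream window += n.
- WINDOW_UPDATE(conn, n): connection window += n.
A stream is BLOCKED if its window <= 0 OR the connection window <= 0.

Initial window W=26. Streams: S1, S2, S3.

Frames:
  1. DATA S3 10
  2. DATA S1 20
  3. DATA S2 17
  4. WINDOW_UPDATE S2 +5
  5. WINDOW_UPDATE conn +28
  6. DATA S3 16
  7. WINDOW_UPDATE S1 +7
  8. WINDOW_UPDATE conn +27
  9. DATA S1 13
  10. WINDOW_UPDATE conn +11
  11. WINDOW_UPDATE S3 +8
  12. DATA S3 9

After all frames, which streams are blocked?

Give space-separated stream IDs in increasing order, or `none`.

Answer: S1 S3

Derivation:
Op 1: conn=16 S1=26 S2=26 S3=16 blocked=[]
Op 2: conn=-4 S1=6 S2=26 S3=16 blocked=[1, 2, 3]
Op 3: conn=-21 S1=6 S2=9 S3=16 blocked=[1, 2, 3]
Op 4: conn=-21 S1=6 S2=14 S3=16 blocked=[1, 2, 3]
Op 5: conn=7 S1=6 S2=14 S3=16 blocked=[]
Op 6: conn=-9 S1=6 S2=14 S3=0 blocked=[1, 2, 3]
Op 7: conn=-9 S1=13 S2=14 S3=0 blocked=[1, 2, 3]
Op 8: conn=18 S1=13 S2=14 S3=0 blocked=[3]
Op 9: conn=5 S1=0 S2=14 S3=0 blocked=[1, 3]
Op 10: conn=16 S1=0 S2=14 S3=0 blocked=[1, 3]
Op 11: conn=16 S1=0 S2=14 S3=8 blocked=[1]
Op 12: conn=7 S1=0 S2=14 S3=-1 blocked=[1, 3]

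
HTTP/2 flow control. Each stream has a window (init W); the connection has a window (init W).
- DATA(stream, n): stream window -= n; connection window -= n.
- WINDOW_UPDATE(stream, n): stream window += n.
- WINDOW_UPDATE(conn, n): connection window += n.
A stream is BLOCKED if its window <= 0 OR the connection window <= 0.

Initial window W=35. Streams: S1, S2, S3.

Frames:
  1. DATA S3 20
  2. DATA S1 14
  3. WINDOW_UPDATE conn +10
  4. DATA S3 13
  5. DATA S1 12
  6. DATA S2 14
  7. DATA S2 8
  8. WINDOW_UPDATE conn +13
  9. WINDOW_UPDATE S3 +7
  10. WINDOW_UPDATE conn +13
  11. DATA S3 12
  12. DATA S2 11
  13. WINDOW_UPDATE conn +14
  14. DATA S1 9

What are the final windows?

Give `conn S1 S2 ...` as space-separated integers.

Answer: -28 0 2 -3

Derivation:
Op 1: conn=15 S1=35 S2=35 S3=15 blocked=[]
Op 2: conn=1 S1=21 S2=35 S3=15 blocked=[]
Op 3: conn=11 S1=21 S2=35 S3=15 blocked=[]
Op 4: conn=-2 S1=21 S2=35 S3=2 blocked=[1, 2, 3]
Op 5: conn=-14 S1=9 S2=35 S3=2 blocked=[1, 2, 3]
Op 6: conn=-28 S1=9 S2=21 S3=2 blocked=[1, 2, 3]
Op 7: conn=-36 S1=9 S2=13 S3=2 blocked=[1, 2, 3]
Op 8: conn=-23 S1=9 S2=13 S3=2 blocked=[1, 2, 3]
Op 9: conn=-23 S1=9 S2=13 S3=9 blocked=[1, 2, 3]
Op 10: conn=-10 S1=9 S2=13 S3=9 blocked=[1, 2, 3]
Op 11: conn=-22 S1=9 S2=13 S3=-3 blocked=[1, 2, 3]
Op 12: conn=-33 S1=9 S2=2 S3=-3 blocked=[1, 2, 3]
Op 13: conn=-19 S1=9 S2=2 S3=-3 blocked=[1, 2, 3]
Op 14: conn=-28 S1=0 S2=2 S3=-3 blocked=[1, 2, 3]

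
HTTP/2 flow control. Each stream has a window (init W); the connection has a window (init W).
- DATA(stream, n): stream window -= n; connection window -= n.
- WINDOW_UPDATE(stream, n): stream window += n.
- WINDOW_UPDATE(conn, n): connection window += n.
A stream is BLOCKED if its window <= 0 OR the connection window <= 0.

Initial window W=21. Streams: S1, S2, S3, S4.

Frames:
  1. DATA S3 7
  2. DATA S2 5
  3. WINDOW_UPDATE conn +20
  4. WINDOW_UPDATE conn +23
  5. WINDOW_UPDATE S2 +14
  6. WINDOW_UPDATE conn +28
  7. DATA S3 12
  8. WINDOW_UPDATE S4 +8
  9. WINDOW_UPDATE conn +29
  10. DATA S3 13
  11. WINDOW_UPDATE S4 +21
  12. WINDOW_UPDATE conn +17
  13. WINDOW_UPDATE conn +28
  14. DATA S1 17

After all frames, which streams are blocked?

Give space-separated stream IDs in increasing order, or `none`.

Answer: S3

Derivation:
Op 1: conn=14 S1=21 S2=21 S3=14 S4=21 blocked=[]
Op 2: conn=9 S1=21 S2=16 S3=14 S4=21 blocked=[]
Op 3: conn=29 S1=21 S2=16 S3=14 S4=21 blocked=[]
Op 4: conn=52 S1=21 S2=16 S3=14 S4=21 blocked=[]
Op 5: conn=52 S1=21 S2=30 S3=14 S4=21 blocked=[]
Op 6: conn=80 S1=21 S2=30 S3=14 S4=21 blocked=[]
Op 7: conn=68 S1=21 S2=30 S3=2 S4=21 blocked=[]
Op 8: conn=68 S1=21 S2=30 S3=2 S4=29 blocked=[]
Op 9: conn=97 S1=21 S2=30 S3=2 S4=29 blocked=[]
Op 10: conn=84 S1=21 S2=30 S3=-11 S4=29 blocked=[3]
Op 11: conn=84 S1=21 S2=30 S3=-11 S4=50 blocked=[3]
Op 12: conn=101 S1=21 S2=30 S3=-11 S4=50 blocked=[3]
Op 13: conn=129 S1=21 S2=30 S3=-11 S4=50 blocked=[3]
Op 14: conn=112 S1=4 S2=30 S3=-11 S4=50 blocked=[3]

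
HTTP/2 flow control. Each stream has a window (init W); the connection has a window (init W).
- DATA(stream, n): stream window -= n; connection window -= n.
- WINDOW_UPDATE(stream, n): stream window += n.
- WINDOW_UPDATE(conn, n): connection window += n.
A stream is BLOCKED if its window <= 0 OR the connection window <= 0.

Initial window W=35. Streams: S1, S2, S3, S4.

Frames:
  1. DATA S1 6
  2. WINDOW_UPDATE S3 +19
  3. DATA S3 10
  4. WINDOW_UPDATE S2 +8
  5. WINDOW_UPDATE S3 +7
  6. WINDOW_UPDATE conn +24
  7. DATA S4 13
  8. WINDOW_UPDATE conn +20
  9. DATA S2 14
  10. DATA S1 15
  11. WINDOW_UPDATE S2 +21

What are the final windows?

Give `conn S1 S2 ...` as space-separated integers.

Op 1: conn=29 S1=29 S2=35 S3=35 S4=35 blocked=[]
Op 2: conn=29 S1=29 S2=35 S3=54 S4=35 blocked=[]
Op 3: conn=19 S1=29 S2=35 S3=44 S4=35 blocked=[]
Op 4: conn=19 S1=29 S2=43 S3=44 S4=35 blocked=[]
Op 5: conn=19 S1=29 S2=43 S3=51 S4=35 blocked=[]
Op 6: conn=43 S1=29 S2=43 S3=51 S4=35 blocked=[]
Op 7: conn=30 S1=29 S2=43 S3=51 S4=22 blocked=[]
Op 8: conn=50 S1=29 S2=43 S3=51 S4=22 blocked=[]
Op 9: conn=36 S1=29 S2=29 S3=51 S4=22 blocked=[]
Op 10: conn=21 S1=14 S2=29 S3=51 S4=22 blocked=[]
Op 11: conn=21 S1=14 S2=50 S3=51 S4=22 blocked=[]

Answer: 21 14 50 51 22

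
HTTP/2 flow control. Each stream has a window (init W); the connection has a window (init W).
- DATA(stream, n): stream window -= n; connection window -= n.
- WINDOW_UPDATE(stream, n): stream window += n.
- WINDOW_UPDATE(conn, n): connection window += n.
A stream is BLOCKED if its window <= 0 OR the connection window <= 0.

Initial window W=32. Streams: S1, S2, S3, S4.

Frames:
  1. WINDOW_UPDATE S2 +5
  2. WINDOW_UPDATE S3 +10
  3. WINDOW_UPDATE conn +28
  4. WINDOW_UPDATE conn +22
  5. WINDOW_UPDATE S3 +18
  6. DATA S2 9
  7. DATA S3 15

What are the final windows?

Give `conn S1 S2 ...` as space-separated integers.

Answer: 58 32 28 45 32

Derivation:
Op 1: conn=32 S1=32 S2=37 S3=32 S4=32 blocked=[]
Op 2: conn=32 S1=32 S2=37 S3=42 S4=32 blocked=[]
Op 3: conn=60 S1=32 S2=37 S3=42 S4=32 blocked=[]
Op 4: conn=82 S1=32 S2=37 S3=42 S4=32 blocked=[]
Op 5: conn=82 S1=32 S2=37 S3=60 S4=32 blocked=[]
Op 6: conn=73 S1=32 S2=28 S3=60 S4=32 blocked=[]
Op 7: conn=58 S1=32 S2=28 S3=45 S4=32 blocked=[]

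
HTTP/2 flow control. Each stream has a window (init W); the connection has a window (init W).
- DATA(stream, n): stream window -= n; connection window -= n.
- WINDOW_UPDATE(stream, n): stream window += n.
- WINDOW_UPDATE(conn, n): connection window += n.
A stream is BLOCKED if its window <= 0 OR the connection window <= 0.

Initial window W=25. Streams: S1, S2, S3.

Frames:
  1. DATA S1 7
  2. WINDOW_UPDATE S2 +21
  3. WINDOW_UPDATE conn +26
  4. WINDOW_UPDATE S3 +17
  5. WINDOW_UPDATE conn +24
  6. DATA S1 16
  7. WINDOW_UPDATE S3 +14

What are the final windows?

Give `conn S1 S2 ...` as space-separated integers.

Op 1: conn=18 S1=18 S2=25 S3=25 blocked=[]
Op 2: conn=18 S1=18 S2=46 S3=25 blocked=[]
Op 3: conn=44 S1=18 S2=46 S3=25 blocked=[]
Op 4: conn=44 S1=18 S2=46 S3=42 blocked=[]
Op 5: conn=68 S1=18 S2=46 S3=42 blocked=[]
Op 6: conn=52 S1=2 S2=46 S3=42 blocked=[]
Op 7: conn=52 S1=2 S2=46 S3=56 blocked=[]

Answer: 52 2 46 56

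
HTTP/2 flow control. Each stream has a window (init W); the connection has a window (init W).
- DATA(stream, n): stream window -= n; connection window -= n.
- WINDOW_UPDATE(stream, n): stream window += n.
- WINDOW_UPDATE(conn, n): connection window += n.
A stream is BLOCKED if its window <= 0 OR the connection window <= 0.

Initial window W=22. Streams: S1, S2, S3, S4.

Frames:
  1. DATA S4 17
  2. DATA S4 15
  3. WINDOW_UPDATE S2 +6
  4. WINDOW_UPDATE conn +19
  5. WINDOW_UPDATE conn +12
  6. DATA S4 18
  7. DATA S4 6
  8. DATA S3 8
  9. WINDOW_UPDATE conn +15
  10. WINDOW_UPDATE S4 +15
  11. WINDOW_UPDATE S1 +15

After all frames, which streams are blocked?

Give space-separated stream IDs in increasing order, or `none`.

Op 1: conn=5 S1=22 S2=22 S3=22 S4=5 blocked=[]
Op 2: conn=-10 S1=22 S2=22 S3=22 S4=-10 blocked=[1, 2, 3, 4]
Op 3: conn=-10 S1=22 S2=28 S3=22 S4=-10 blocked=[1, 2, 3, 4]
Op 4: conn=9 S1=22 S2=28 S3=22 S4=-10 blocked=[4]
Op 5: conn=21 S1=22 S2=28 S3=22 S4=-10 blocked=[4]
Op 6: conn=3 S1=22 S2=28 S3=22 S4=-28 blocked=[4]
Op 7: conn=-3 S1=22 S2=28 S3=22 S4=-34 blocked=[1, 2, 3, 4]
Op 8: conn=-11 S1=22 S2=28 S3=14 S4=-34 blocked=[1, 2, 3, 4]
Op 9: conn=4 S1=22 S2=28 S3=14 S4=-34 blocked=[4]
Op 10: conn=4 S1=22 S2=28 S3=14 S4=-19 blocked=[4]
Op 11: conn=4 S1=37 S2=28 S3=14 S4=-19 blocked=[4]

Answer: S4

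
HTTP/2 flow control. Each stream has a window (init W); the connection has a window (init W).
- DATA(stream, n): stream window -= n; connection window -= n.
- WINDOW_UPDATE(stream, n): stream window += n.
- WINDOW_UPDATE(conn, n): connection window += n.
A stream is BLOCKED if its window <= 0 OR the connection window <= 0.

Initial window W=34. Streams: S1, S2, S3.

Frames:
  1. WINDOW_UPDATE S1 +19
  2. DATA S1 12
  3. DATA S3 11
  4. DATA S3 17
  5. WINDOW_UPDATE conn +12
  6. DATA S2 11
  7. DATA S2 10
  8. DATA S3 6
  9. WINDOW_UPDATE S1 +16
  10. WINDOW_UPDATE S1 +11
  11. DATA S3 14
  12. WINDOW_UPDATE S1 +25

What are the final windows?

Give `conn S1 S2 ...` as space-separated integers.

Answer: -35 93 13 -14

Derivation:
Op 1: conn=34 S1=53 S2=34 S3=34 blocked=[]
Op 2: conn=22 S1=41 S2=34 S3=34 blocked=[]
Op 3: conn=11 S1=41 S2=34 S3=23 blocked=[]
Op 4: conn=-6 S1=41 S2=34 S3=6 blocked=[1, 2, 3]
Op 5: conn=6 S1=41 S2=34 S3=6 blocked=[]
Op 6: conn=-5 S1=41 S2=23 S3=6 blocked=[1, 2, 3]
Op 7: conn=-15 S1=41 S2=13 S3=6 blocked=[1, 2, 3]
Op 8: conn=-21 S1=41 S2=13 S3=0 blocked=[1, 2, 3]
Op 9: conn=-21 S1=57 S2=13 S3=0 blocked=[1, 2, 3]
Op 10: conn=-21 S1=68 S2=13 S3=0 blocked=[1, 2, 3]
Op 11: conn=-35 S1=68 S2=13 S3=-14 blocked=[1, 2, 3]
Op 12: conn=-35 S1=93 S2=13 S3=-14 blocked=[1, 2, 3]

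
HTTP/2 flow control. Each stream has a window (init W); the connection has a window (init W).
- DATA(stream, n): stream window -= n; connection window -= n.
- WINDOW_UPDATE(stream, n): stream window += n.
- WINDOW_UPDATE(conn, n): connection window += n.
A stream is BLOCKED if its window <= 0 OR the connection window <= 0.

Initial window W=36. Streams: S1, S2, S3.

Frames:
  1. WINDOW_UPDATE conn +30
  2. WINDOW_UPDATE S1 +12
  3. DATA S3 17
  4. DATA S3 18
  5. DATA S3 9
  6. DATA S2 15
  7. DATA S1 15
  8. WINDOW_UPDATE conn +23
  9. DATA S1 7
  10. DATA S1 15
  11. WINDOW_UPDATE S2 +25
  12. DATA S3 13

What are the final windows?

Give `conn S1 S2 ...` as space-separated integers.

Answer: -20 11 46 -21

Derivation:
Op 1: conn=66 S1=36 S2=36 S3=36 blocked=[]
Op 2: conn=66 S1=48 S2=36 S3=36 blocked=[]
Op 3: conn=49 S1=48 S2=36 S3=19 blocked=[]
Op 4: conn=31 S1=48 S2=36 S3=1 blocked=[]
Op 5: conn=22 S1=48 S2=36 S3=-8 blocked=[3]
Op 6: conn=7 S1=48 S2=21 S3=-8 blocked=[3]
Op 7: conn=-8 S1=33 S2=21 S3=-8 blocked=[1, 2, 3]
Op 8: conn=15 S1=33 S2=21 S3=-8 blocked=[3]
Op 9: conn=8 S1=26 S2=21 S3=-8 blocked=[3]
Op 10: conn=-7 S1=11 S2=21 S3=-8 blocked=[1, 2, 3]
Op 11: conn=-7 S1=11 S2=46 S3=-8 blocked=[1, 2, 3]
Op 12: conn=-20 S1=11 S2=46 S3=-21 blocked=[1, 2, 3]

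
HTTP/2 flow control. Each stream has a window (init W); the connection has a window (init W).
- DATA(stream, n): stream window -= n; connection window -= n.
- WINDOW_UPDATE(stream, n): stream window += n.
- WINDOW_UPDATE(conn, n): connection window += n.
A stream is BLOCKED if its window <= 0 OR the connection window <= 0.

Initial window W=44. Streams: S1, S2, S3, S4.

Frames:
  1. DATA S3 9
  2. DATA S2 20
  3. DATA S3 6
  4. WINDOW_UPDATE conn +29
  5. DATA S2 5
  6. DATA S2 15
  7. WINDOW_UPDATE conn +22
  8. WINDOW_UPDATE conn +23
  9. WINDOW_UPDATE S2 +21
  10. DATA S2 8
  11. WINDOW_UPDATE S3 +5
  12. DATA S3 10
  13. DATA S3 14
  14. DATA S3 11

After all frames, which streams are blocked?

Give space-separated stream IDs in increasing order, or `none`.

Answer: S3

Derivation:
Op 1: conn=35 S1=44 S2=44 S3=35 S4=44 blocked=[]
Op 2: conn=15 S1=44 S2=24 S3=35 S4=44 blocked=[]
Op 3: conn=9 S1=44 S2=24 S3=29 S4=44 blocked=[]
Op 4: conn=38 S1=44 S2=24 S3=29 S4=44 blocked=[]
Op 5: conn=33 S1=44 S2=19 S3=29 S4=44 blocked=[]
Op 6: conn=18 S1=44 S2=4 S3=29 S4=44 blocked=[]
Op 7: conn=40 S1=44 S2=4 S3=29 S4=44 blocked=[]
Op 8: conn=63 S1=44 S2=4 S3=29 S4=44 blocked=[]
Op 9: conn=63 S1=44 S2=25 S3=29 S4=44 blocked=[]
Op 10: conn=55 S1=44 S2=17 S3=29 S4=44 blocked=[]
Op 11: conn=55 S1=44 S2=17 S3=34 S4=44 blocked=[]
Op 12: conn=45 S1=44 S2=17 S3=24 S4=44 blocked=[]
Op 13: conn=31 S1=44 S2=17 S3=10 S4=44 blocked=[]
Op 14: conn=20 S1=44 S2=17 S3=-1 S4=44 blocked=[3]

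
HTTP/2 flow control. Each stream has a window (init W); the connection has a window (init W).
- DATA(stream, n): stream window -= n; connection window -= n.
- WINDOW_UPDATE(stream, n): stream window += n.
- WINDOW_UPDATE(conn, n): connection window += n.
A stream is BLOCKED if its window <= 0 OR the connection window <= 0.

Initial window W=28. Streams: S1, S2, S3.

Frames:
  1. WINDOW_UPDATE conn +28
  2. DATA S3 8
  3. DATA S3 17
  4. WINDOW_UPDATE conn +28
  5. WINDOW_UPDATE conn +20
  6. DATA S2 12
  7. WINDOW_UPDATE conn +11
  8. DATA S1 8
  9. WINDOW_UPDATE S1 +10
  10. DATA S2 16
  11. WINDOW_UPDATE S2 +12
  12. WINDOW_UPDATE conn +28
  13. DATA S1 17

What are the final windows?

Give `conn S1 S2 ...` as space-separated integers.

Answer: 65 13 12 3

Derivation:
Op 1: conn=56 S1=28 S2=28 S3=28 blocked=[]
Op 2: conn=48 S1=28 S2=28 S3=20 blocked=[]
Op 3: conn=31 S1=28 S2=28 S3=3 blocked=[]
Op 4: conn=59 S1=28 S2=28 S3=3 blocked=[]
Op 5: conn=79 S1=28 S2=28 S3=3 blocked=[]
Op 6: conn=67 S1=28 S2=16 S3=3 blocked=[]
Op 7: conn=78 S1=28 S2=16 S3=3 blocked=[]
Op 8: conn=70 S1=20 S2=16 S3=3 blocked=[]
Op 9: conn=70 S1=30 S2=16 S3=3 blocked=[]
Op 10: conn=54 S1=30 S2=0 S3=3 blocked=[2]
Op 11: conn=54 S1=30 S2=12 S3=3 blocked=[]
Op 12: conn=82 S1=30 S2=12 S3=3 blocked=[]
Op 13: conn=65 S1=13 S2=12 S3=3 blocked=[]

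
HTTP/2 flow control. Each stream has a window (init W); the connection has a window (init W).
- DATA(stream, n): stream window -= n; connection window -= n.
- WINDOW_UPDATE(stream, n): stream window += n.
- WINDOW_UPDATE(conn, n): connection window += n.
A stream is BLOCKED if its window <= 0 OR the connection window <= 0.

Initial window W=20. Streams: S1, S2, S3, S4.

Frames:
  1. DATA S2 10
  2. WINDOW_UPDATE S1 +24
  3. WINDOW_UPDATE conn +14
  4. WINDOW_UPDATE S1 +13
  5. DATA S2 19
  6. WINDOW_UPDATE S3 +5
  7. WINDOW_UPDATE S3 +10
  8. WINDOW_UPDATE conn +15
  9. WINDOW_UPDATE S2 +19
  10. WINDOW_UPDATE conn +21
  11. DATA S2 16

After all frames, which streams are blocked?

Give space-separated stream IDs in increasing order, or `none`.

Answer: S2

Derivation:
Op 1: conn=10 S1=20 S2=10 S3=20 S4=20 blocked=[]
Op 2: conn=10 S1=44 S2=10 S3=20 S4=20 blocked=[]
Op 3: conn=24 S1=44 S2=10 S3=20 S4=20 blocked=[]
Op 4: conn=24 S1=57 S2=10 S3=20 S4=20 blocked=[]
Op 5: conn=5 S1=57 S2=-9 S3=20 S4=20 blocked=[2]
Op 6: conn=5 S1=57 S2=-9 S3=25 S4=20 blocked=[2]
Op 7: conn=5 S1=57 S2=-9 S3=35 S4=20 blocked=[2]
Op 8: conn=20 S1=57 S2=-9 S3=35 S4=20 blocked=[2]
Op 9: conn=20 S1=57 S2=10 S3=35 S4=20 blocked=[]
Op 10: conn=41 S1=57 S2=10 S3=35 S4=20 blocked=[]
Op 11: conn=25 S1=57 S2=-6 S3=35 S4=20 blocked=[2]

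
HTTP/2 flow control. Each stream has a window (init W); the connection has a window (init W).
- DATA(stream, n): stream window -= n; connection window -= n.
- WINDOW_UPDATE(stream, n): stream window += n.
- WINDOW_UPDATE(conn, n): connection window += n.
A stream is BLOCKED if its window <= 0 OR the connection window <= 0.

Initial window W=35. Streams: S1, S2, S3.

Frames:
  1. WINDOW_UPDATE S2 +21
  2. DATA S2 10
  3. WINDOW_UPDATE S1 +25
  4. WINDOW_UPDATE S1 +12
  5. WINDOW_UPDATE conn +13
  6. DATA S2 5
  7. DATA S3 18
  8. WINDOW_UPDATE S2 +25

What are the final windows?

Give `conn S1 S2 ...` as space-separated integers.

Answer: 15 72 66 17

Derivation:
Op 1: conn=35 S1=35 S2=56 S3=35 blocked=[]
Op 2: conn=25 S1=35 S2=46 S3=35 blocked=[]
Op 3: conn=25 S1=60 S2=46 S3=35 blocked=[]
Op 4: conn=25 S1=72 S2=46 S3=35 blocked=[]
Op 5: conn=38 S1=72 S2=46 S3=35 blocked=[]
Op 6: conn=33 S1=72 S2=41 S3=35 blocked=[]
Op 7: conn=15 S1=72 S2=41 S3=17 blocked=[]
Op 8: conn=15 S1=72 S2=66 S3=17 blocked=[]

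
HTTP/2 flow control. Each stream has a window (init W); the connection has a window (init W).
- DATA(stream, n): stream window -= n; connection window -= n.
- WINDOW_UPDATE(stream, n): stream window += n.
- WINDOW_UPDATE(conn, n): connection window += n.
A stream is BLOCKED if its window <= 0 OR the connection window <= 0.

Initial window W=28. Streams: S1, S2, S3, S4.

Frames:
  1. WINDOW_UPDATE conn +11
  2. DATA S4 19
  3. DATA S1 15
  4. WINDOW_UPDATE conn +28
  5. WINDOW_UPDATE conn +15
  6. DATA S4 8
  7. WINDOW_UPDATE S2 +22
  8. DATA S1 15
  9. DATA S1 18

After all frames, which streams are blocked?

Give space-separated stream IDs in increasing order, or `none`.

Answer: S1

Derivation:
Op 1: conn=39 S1=28 S2=28 S3=28 S4=28 blocked=[]
Op 2: conn=20 S1=28 S2=28 S3=28 S4=9 blocked=[]
Op 3: conn=5 S1=13 S2=28 S3=28 S4=9 blocked=[]
Op 4: conn=33 S1=13 S2=28 S3=28 S4=9 blocked=[]
Op 5: conn=48 S1=13 S2=28 S3=28 S4=9 blocked=[]
Op 6: conn=40 S1=13 S2=28 S3=28 S4=1 blocked=[]
Op 7: conn=40 S1=13 S2=50 S3=28 S4=1 blocked=[]
Op 8: conn=25 S1=-2 S2=50 S3=28 S4=1 blocked=[1]
Op 9: conn=7 S1=-20 S2=50 S3=28 S4=1 blocked=[1]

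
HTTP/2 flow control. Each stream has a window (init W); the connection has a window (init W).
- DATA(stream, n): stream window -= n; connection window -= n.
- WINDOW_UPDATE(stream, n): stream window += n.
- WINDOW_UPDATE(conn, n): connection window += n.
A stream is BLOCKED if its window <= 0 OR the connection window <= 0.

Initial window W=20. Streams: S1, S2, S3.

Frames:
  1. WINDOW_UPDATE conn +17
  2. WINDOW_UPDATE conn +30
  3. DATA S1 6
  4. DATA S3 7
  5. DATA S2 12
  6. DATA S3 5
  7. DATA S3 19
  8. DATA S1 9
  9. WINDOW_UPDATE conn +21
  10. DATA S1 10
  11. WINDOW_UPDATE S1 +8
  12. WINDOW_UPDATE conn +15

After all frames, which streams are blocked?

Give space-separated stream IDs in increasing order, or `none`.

Answer: S3

Derivation:
Op 1: conn=37 S1=20 S2=20 S3=20 blocked=[]
Op 2: conn=67 S1=20 S2=20 S3=20 blocked=[]
Op 3: conn=61 S1=14 S2=20 S3=20 blocked=[]
Op 4: conn=54 S1=14 S2=20 S3=13 blocked=[]
Op 5: conn=42 S1=14 S2=8 S3=13 blocked=[]
Op 6: conn=37 S1=14 S2=8 S3=8 blocked=[]
Op 7: conn=18 S1=14 S2=8 S3=-11 blocked=[3]
Op 8: conn=9 S1=5 S2=8 S3=-11 blocked=[3]
Op 9: conn=30 S1=5 S2=8 S3=-11 blocked=[3]
Op 10: conn=20 S1=-5 S2=8 S3=-11 blocked=[1, 3]
Op 11: conn=20 S1=3 S2=8 S3=-11 blocked=[3]
Op 12: conn=35 S1=3 S2=8 S3=-11 blocked=[3]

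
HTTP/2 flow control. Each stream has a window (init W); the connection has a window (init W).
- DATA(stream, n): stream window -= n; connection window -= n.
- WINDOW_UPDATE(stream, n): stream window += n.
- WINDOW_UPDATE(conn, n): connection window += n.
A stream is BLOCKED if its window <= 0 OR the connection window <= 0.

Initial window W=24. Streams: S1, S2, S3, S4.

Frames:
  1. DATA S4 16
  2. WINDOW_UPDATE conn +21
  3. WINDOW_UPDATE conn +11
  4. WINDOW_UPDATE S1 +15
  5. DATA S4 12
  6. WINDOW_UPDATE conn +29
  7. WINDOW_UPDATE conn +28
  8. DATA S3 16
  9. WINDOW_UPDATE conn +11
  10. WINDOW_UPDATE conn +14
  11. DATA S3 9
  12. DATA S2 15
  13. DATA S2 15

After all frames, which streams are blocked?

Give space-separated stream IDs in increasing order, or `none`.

Op 1: conn=8 S1=24 S2=24 S3=24 S4=8 blocked=[]
Op 2: conn=29 S1=24 S2=24 S3=24 S4=8 blocked=[]
Op 3: conn=40 S1=24 S2=24 S3=24 S4=8 blocked=[]
Op 4: conn=40 S1=39 S2=24 S3=24 S4=8 blocked=[]
Op 5: conn=28 S1=39 S2=24 S3=24 S4=-4 blocked=[4]
Op 6: conn=57 S1=39 S2=24 S3=24 S4=-4 blocked=[4]
Op 7: conn=85 S1=39 S2=24 S3=24 S4=-4 blocked=[4]
Op 8: conn=69 S1=39 S2=24 S3=8 S4=-4 blocked=[4]
Op 9: conn=80 S1=39 S2=24 S3=8 S4=-4 blocked=[4]
Op 10: conn=94 S1=39 S2=24 S3=8 S4=-4 blocked=[4]
Op 11: conn=85 S1=39 S2=24 S3=-1 S4=-4 blocked=[3, 4]
Op 12: conn=70 S1=39 S2=9 S3=-1 S4=-4 blocked=[3, 4]
Op 13: conn=55 S1=39 S2=-6 S3=-1 S4=-4 blocked=[2, 3, 4]

Answer: S2 S3 S4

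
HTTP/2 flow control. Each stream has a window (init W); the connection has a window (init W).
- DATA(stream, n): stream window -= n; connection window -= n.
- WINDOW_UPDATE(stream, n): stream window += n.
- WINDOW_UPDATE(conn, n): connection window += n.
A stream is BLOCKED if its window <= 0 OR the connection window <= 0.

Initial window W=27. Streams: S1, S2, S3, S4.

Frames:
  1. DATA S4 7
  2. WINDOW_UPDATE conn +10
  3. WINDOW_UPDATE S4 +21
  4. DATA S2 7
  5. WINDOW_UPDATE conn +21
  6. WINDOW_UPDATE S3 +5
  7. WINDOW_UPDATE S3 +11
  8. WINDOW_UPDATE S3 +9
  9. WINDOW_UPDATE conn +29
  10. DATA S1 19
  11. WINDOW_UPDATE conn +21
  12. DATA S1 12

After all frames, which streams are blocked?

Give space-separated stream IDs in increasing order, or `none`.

Op 1: conn=20 S1=27 S2=27 S3=27 S4=20 blocked=[]
Op 2: conn=30 S1=27 S2=27 S3=27 S4=20 blocked=[]
Op 3: conn=30 S1=27 S2=27 S3=27 S4=41 blocked=[]
Op 4: conn=23 S1=27 S2=20 S3=27 S4=41 blocked=[]
Op 5: conn=44 S1=27 S2=20 S3=27 S4=41 blocked=[]
Op 6: conn=44 S1=27 S2=20 S3=32 S4=41 blocked=[]
Op 7: conn=44 S1=27 S2=20 S3=43 S4=41 blocked=[]
Op 8: conn=44 S1=27 S2=20 S3=52 S4=41 blocked=[]
Op 9: conn=73 S1=27 S2=20 S3=52 S4=41 blocked=[]
Op 10: conn=54 S1=8 S2=20 S3=52 S4=41 blocked=[]
Op 11: conn=75 S1=8 S2=20 S3=52 S4=41 blocked=[]
Op 12: conn=63 S1=-4 S2=20 S3=52 S4=41 blocked=[1]

Answer: S1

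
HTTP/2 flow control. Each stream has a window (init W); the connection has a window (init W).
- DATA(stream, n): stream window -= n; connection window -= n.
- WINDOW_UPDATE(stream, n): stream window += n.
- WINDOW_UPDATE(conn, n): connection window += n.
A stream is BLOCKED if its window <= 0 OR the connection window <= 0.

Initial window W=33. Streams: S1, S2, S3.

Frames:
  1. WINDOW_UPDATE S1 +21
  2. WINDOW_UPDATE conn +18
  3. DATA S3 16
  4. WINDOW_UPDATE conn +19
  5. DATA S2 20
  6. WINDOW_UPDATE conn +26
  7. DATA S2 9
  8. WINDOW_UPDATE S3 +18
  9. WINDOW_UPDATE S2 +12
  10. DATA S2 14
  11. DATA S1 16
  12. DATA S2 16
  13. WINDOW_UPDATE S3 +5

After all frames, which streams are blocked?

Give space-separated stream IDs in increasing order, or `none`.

Answer: S2

Derivation:
Op 1: conn=33 S1=54 S2=33 S3=33 blocked=[]
Op 2: conn=51 S1=54 S2=33 S3=33 blocked=[]
Op 3: conn=35 S1=54 S2=33 S3=17 blocked=[]
Op 4: conn=54 S1=54 S2=33 S3=17 blocked=[]
Op 5: conn=34 S1=54 S2=13 S3=17 blocked=[]
Op 6: conn=60 S1=54 S2=13 S3=17 blocked=[]
Op 7: conn=51 S1=54 S2=4 S3=17 blocked=[]
Op 8: conn=51 S1=54 S2=4 S3=35 blocked=[]
Op 9: conn=51 S1=54 S2=16 S3=35 blocked=[]
Op 10: conn=37 S1=54 S2=2 S3=35 blocked=[]
Op 11: conn=21 S1=38 S2=2 S3=35 blocked=[]
Op 12: conn=5 S1=38 S2=-14 S3=35 blocked=[2]
Op 13: conn=5 S1=38 S2=-14 S3=40 blocked=[2]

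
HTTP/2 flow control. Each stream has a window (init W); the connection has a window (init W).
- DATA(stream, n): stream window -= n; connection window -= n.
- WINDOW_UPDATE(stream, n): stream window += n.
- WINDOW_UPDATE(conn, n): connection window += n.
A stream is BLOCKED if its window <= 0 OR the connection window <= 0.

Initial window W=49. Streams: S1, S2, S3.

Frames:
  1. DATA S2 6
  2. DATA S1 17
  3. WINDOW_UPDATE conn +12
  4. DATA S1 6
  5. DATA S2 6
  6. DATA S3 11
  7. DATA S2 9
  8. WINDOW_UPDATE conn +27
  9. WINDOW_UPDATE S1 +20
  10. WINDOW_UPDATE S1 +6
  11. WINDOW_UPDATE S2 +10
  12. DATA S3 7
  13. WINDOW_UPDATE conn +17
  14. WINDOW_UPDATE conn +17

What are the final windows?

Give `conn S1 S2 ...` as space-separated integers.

Answer: 60 52 38 31

Derivation:
Op 1: conn=43 S1=49 S2=43 S3=49 blocked=[]
Op 2: conn=26 S1=32 S2=43 S3=49 blocked=[]
Op 3: conn=38 S1=32 S2=43 S3=49 blocked=[]
Op 4: conn=32 S1=26 S2=43 S3=49 blocked=[]
Op 5: conn=26 S1=26 S2=37 S3=49 blocked=[]
Op 6: conn=15 S1=26 S2=37 S3=38 blocked=[]
Op 7: conn=6 S1=26 S2=28 S3=38 blocked=[]
Op 8: conn=33 S1=26 S2=28 S3=38 blocked=[]
Op 9: conn=33 S1=46 S2=28 S3=38 blocked=[]
Op 10: conn=33 S1=52 S2=28 S3=38 blocked=[]
Op 11: conn=33 S1=52 S2=38 S3=38 blocked=[]
Op 12: conn=26 S1=52 S2=38 S3=31 blocked=[]
Op 13: conn=43 S1=52 S2=38 S3=31 blocked=[]
Op 14: conn=60 S1=52 S2=38 S3=31 blocked=[]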